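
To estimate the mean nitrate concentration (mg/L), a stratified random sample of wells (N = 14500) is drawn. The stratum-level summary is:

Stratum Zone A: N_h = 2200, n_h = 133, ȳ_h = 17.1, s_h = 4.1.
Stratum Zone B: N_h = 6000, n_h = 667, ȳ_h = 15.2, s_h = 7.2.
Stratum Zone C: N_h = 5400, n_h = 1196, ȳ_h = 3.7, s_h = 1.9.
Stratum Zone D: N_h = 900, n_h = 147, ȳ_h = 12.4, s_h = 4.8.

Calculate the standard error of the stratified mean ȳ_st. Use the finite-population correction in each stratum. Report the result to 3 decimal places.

V̂(ȳ_st) = Σ W_h² (1 − n_h/N_h) s_h²/n_h, with W_h = N_h/N and N = 14500:
  stratum Zone A: (2200/14500)²·(1 − 133/2200)·4.1²/133 = 0.00273365
  stratum Zone B: (6000/14500)²·(1 − 667/6000)·7.2²/667 = 0.0118284
  stratum Zone C: (5400/14500)²·(1 − 1196/5400)·1.9²/1196 = 0.000325909
  stratum Zone D: (900/14500)²·(1 − 147/900)·4.8²/147 = 0.000505204
V̂(ȳ_st) = 0.0153932
SE(ȳ_st) = √0.0153932 = 0.124069

SE(ȳ_st) ≈ 0.124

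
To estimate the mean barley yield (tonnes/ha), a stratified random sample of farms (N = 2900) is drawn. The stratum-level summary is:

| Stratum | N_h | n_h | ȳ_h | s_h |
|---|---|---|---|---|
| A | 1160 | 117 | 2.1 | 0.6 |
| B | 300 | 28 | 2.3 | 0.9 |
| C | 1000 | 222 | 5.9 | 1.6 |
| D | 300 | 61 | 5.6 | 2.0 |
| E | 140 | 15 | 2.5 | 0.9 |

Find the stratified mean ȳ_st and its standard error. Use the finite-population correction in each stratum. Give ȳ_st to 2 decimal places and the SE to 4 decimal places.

ȳ_st = Σ W_h ȳ_h = (1160·2.1 + 300·2.3 + 1000·5.9 + 300·5.6 + 140·2.5)/2900 = 3.81241
V̂(ȳ_st) = Σ W_h² (1 − n_h/N_h) s_h²/n_h, with W_h = N_h/N and N = 2900:
  stratum A: (1160/2900)²·(1 − 117/1160)·0.6²/117 = 0.000442653
  stratum B: (300/2900)²·(1 − 28/300)·0.9²/28 = 0.000280686
  stratum C: (1000/2900)²·(1 − 222/1000)·1.6²/222 = 0.00106677
  stratum D: (300/2900)²·(1 − 61/300)·2.0²/61 = 0.000559053
  stratum E: (140/2900)²·(1 − 15/140)·0.9²/15 = 0.000112366
V̂(ȳ_st) = 0.00246153
SE(ȳ_st) = √0.00246153 = 0.0496138

ȳ_st ≈ 3.81, SE ≈ 0.0496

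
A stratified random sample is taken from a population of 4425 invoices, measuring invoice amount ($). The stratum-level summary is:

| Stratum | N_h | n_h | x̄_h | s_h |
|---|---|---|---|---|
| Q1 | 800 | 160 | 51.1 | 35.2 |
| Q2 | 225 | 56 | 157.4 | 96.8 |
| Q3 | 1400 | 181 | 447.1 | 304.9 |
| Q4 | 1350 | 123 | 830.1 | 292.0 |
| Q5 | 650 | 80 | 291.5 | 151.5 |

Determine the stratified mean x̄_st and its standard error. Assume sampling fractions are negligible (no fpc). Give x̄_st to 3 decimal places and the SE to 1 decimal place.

x̄_st = Σ W_h x̄_h = (800·51.1 + 225·157.4 + 1400·447.1 + 1350·830.1 + 650·291.5)/4425 = 454.76723
V̂(x̄_st) = Σ W_h² s_h²/n_h, with W_h = N_h/N and N = 4425:
  stratum Q1: (800/4425)²·35.2²/160 = 0.253116
  stratum Q2: (225/4425)²·96.8²/56 = 0.432615
  stratum Q3: (1400/4425)²·304.9²/181 = 51.4122
  stratum Q4: (1350/4425)²·292.0²/123 = 64.5211
  stratum Q5: (650/4425)²·151.5²/80 = 6.19064
V̂(x̄_st) = 122.81
SE(x̄_st) = √122.81 = 11.0819

x̄_st ≈ 454.767, SE ≈ 11.1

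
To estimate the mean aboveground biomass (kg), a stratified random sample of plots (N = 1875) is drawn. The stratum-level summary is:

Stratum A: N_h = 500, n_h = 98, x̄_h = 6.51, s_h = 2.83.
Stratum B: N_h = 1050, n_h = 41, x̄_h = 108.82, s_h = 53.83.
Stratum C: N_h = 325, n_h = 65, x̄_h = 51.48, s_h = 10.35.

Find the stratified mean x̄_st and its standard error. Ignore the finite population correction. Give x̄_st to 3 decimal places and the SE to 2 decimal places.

x̄_st = Σ W_h x̄_h = (500·6.51 + 1050·108.82 + 325·51.48)/1875 = 71.59840
V̂(x̄_st) = Σ W_h² s_h²/n_h, with W_h = N_h/N and N = 1875:
  stratum A: (500/1875)²·2.83²/98 = 0.00581145
  stratum B: (1050/1875)²·53.83²/41 = 22.1636
  stratum C: (325/1875)²·10.35²/65 = 0.0495144
V̂(x̄_st) = 22.219
SE(x̄_st) = √22.219 = 4.7137

x̄_st ≈ 71.598, SE ≈ 4.71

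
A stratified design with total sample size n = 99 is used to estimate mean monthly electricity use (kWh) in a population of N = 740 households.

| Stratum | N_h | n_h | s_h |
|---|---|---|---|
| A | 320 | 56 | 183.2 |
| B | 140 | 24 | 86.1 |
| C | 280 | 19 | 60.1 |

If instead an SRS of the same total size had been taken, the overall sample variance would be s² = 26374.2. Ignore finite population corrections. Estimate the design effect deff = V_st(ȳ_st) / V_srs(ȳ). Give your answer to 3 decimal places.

V̂(ȳ_st) = Σ W_h² s_h²/n_h, with W_h = N_h/N and N = 740:
  stratum A: (320/740)²·183.2²/56 = 112.073
  stratum B: (140/740)²·86.1²/24 = 11.0557
  stratum C: (280/740)²·60.1²/19 = 27.2175
V_st = 150.346
V_srs = s²/n = 26374.2/99 = 266.406
deff = V_st / V_srs = 150.346/266.406 = 0.5643

deff ≈ 0.564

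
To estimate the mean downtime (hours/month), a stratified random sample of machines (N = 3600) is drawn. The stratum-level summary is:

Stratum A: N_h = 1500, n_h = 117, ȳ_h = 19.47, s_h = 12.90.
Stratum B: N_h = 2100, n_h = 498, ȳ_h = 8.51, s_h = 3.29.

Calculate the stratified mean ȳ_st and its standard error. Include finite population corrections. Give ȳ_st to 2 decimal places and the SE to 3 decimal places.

ȳ_st = Σ W_h ȳ_h = (1500·19.47 + 2100·8.51)/3600 = 13.07667
V̂(ȳ_st) = Σ W_h² (1 − n_h/N_h) s_h²/n_h, with W_h = N_h/N and N = 3600:
  stratum A: (1500/3600)²·(1 − 117/1500)·12.90²/117 = 0.227668
  stratum B: (2100/3600)²·(1 − 498/2100)·3.29²/498 = 0.00564208
V̂(ȳ_st) = 0.23331
SE(ȳ_st) = √0.23331 = 0.483022

ȳ_st ≈ 13.08, SE ≈ 0.483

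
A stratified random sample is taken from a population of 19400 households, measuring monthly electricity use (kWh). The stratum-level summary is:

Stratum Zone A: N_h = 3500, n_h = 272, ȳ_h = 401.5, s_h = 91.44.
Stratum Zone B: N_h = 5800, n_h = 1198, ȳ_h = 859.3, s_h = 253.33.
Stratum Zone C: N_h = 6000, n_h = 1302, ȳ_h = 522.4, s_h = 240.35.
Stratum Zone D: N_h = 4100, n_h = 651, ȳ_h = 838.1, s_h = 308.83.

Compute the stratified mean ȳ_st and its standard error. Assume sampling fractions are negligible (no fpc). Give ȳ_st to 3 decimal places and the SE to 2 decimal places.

ȳ_st ≈ 668.031, SE ≈ 4.07

ȳ_st = Σ W_h ȳ_h = (3500·401.5 + 5800·859.3 + 6000·522.4 + 4100·838.1)/19400 = 668.03093
V̂(ȳ_st) = Σ W_h² s_h²/n_h, with W_h = N_h/N and N = 19400:
  stratum Zone A: (3500/19400)²·91.44²/272 = 1.00054
  stratum Zone B: (5800/19400)²·253.33²/1198 = 4.78816
  stratum Zone C: (6000/19400)²·240.35²/1302 = 4.24401
  stratum Zone D: (4100/19400)²·308.83²/651 = 6.54368
V̂(ȳ_st) = 16.5764
SE(ȳ_st) = √16.5764 = 4.07141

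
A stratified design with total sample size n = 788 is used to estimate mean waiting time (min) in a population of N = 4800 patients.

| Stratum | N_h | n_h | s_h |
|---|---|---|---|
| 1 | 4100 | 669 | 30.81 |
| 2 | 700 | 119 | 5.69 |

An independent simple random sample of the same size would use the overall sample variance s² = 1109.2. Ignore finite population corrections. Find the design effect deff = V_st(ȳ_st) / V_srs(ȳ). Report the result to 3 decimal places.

deff ≈ 0.740

V̂(ȳ_st) = Σ W_h² s_h²/n_h, with W_h = N_h/N and N = 4800:
  stratum 1: (4100/4800)²·30.81²/669 = 1.03524
  stratum 2: (700/4800)²·5.69²/119 = 0.00578617
V_st = 1.04103
V_srs = s²/n = 1109.2/788 = 1.40761
deff = V_st / V_srs = 1.04103/1.40761 = 0.7396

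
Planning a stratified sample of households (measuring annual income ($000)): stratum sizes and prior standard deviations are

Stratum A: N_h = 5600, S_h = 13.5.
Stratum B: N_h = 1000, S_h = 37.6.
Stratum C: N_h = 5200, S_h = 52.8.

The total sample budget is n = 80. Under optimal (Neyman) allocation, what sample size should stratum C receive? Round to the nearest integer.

57

Neyman allocation: n_h = n · N_h S_h / Σ N_i S_i, with n = 80.
  stratum A: N_h·S_h = 5600·13.5 = 75600.00
  stratum B: N_h·S_h = 1000·37.6 = 37600.00
  stratum C: N_h·S_h = 5200·52.8 = 274560.00
Σ N_h S_h = 387760.00
n for stratum C = 80·274560.00/387760.00 = 56.645 → 57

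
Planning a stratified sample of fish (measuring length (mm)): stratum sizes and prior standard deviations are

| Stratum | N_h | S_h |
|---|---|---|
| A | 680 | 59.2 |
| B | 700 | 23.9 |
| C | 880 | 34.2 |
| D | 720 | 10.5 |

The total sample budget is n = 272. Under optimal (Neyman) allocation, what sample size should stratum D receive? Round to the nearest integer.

22

Neyman allocation: n_h = n · N_h S_h / Σ N_i S_i, with n = 272.
  stratum A: N_h·S_h = 680·59.2 = 40256.00
  stratum B: N_h·S_h = 700·23.9 = 16730.00
  stratum C: N_h·S_h = 880·34.2 = 30096.00
  stratum D: N_h·S_h = 720·10.5 = 7560.00
Σ N_h S_h = 94642.00
n for stratum D = 272·7560.00/94642.00 = 21.727 → 22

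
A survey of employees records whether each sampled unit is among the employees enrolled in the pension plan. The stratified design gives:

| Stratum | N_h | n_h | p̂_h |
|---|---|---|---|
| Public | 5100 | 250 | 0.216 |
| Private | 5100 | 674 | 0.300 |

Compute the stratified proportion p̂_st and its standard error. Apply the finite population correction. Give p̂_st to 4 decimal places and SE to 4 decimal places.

p̂_st ≈ 0.2580, SE ≈ 0.0151

N = 10200; stratum weights W_h = N_h/N.
p̂_st = Σ W_h p̂_h = (5100·0.216 + 5100·0.300)/10200 = 0.25800
V̂(p̂_st) = Σ W_h² (1 − n_h/N_h) p̂_h(1−p̂_h)/(n_h−1):
  stratum Public: (5100/10200)²·(1 − 250/5100)·0.216·0.784/249 = 0.00016169
  stratum Private: (5100/10200)²·(1 − 674/5100)·0.300·0.700/673 = 6.76995e-05
V̂(p̂_st) = 0.000229389; SE = √V̂ = 0.0151456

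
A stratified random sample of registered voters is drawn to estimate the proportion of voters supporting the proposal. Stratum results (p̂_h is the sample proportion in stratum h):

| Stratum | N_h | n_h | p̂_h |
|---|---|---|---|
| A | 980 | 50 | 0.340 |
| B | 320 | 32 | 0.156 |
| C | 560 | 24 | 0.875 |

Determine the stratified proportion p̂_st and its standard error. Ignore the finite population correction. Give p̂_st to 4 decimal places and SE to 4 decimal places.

p̂_st ≈ 0.4694, SE ≈ 0.0428

N = 1860; stratum weights W_h = N_h/N.
p̂_st = Σ W_h p̂_h = (980·0.340 + 320·0.156 + 560·0.875)/1860 = 0.46942
V̂(p̂_st) = Σ W_h² p̂_h(1−p̂_h)/(n_h−1):
  stratum A: (980/1860)²·0.340·0.660/49 = 0.00127131
  stratum B: (320/1860)²·0.156·0.844/31 = 0.000125713
  stratum C: (560/1860)²·0.875·0.125/23 = 0.000431063
V̂(p̂_st) = 0.00182809; SE = √V̂ = 0.0427562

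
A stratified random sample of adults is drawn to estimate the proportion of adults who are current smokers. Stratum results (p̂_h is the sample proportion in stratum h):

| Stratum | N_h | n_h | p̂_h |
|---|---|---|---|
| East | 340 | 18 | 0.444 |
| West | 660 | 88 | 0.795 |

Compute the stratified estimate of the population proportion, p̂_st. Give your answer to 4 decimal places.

p̂_st ≈ 0.6757

N = 1000; stratum weights W_h = N_h/N.
p̂_st = Σ W_h p̂_h = (340·0.444 + 660·0.795)/1000 = 0.67566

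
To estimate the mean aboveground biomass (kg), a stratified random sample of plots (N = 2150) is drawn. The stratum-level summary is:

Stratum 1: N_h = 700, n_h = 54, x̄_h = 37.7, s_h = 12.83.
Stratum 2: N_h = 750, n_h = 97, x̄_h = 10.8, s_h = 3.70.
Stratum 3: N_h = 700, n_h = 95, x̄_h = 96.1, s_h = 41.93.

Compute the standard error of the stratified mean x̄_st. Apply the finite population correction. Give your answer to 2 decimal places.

SE(x̄_st) ≈ 1.42

V̂(x̄_st) = Σ W_h² (1 − n_h/N_h) s_h²/n_h, with W_h = N_h/N and N = 2150:
  stratum 1: (700/2150)²·(1 − 54/700)·12.83²/54 = 0.298204
  stratum 2: (750/2150)²·(1 − 97/750)·3.70²/97 = 0.014953
  stratum 3: (700/2150)²·(1 − 95/700)·41.93²/95 = 1.69552
V̂(x̄_st) = 2.00868
SE(x̄_st) = √2.00868 = 1.41728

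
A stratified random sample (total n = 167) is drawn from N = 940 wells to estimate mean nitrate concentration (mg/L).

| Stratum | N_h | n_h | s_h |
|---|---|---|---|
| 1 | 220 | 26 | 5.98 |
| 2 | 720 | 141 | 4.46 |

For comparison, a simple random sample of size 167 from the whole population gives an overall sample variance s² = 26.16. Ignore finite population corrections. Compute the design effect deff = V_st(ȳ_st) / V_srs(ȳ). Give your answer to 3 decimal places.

deff ≈ 1.009

V̂(ȳ_st) = Σ W_h² s_h²/n_h, with W_h = N_h/N and N = 940:
  stratum 1: (220/940)²·5.98²/26 = 0.0753388
  stratum 2: (720/940)²·4.46²/141 = 0.0827675
V_st = 0.158106
V_srs = s²/n = 26.16/167 = 0.156647
deff = V_st / V_srs = 0.158106/0.156647 = 1.0093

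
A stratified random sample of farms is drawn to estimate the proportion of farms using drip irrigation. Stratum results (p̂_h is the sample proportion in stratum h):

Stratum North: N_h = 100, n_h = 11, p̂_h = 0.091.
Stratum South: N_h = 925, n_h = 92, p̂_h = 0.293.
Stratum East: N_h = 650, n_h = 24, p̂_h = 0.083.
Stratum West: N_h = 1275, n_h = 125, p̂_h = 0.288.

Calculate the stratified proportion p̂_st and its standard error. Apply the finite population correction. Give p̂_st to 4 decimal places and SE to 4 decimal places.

N = 2950; stratum weights W_h = N_h/N.
p̂_st = Σ W_h p̂_h = (100·0.091 + 925·0.293 + 650·0.083 + 1275·0.288)/2950 = 0.23772
V̂(p̂_st) = Σ W_h² (1 − n_h/N_h) p̂_h(1−p̂_h)/(n_h−1):
  stratum North: (100/2950)²·(1 − 11/100)·0.091·0.909/10 = 8.45963e-06
  stratum South: (925/2950)²·(1 − 92/925)·0.293·0.707/91 = 0.000201553
  stratum East: (650/2950)²·(1 − 24/650)·0.083·0.917/23 = 0.000154726
  stratum West: (1275/2950)²·(1 − 125/1275)·0.288·0.712/124 = 0.000278622
V̂(p̂_st) = 0.00064336; SE = √V̂ = 0.0253645

p̂_st ≈ 0.2377, SE ≈ 0.0254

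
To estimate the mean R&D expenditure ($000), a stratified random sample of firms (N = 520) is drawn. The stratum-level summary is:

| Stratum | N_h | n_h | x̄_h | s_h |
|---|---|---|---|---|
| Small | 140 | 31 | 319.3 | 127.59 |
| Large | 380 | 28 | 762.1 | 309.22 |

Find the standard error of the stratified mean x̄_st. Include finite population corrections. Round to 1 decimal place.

SE(x̄_st) ≈ 41.5

V̂(x̄_st) = Σ W_h² (1 − n_h/N_h) s_h²/n_h, with W_h = N_h/N and N = 520:
  stratum Small: (140/520)²·(1 − 31/140)·127.59²/31 = 29.636
  stratum Large: (380/520)²·(1 − 28/380)·309.22²/28 = 1689.26
V̂(x̄_st) = 1718.9
SE(x̄_st) = √1718.9 = 41.4596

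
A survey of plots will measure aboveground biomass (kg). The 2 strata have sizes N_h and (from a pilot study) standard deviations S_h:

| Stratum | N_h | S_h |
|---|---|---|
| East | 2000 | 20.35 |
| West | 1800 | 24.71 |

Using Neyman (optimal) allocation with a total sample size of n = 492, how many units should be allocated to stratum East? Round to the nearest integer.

235

Neyman allocation: n_h = n · N_h S_h / Σ N_i S_i, with n = 492.
  stratum East: N_h·S_h = 2000·20.35 = 40700.00
  stratum West: N_h·S_h = 1800·24.71 = 44478.00
Σ N_h S_h = 85178.00
n for stratum East = 492·40700.00/85178.00 = 235.089 → 235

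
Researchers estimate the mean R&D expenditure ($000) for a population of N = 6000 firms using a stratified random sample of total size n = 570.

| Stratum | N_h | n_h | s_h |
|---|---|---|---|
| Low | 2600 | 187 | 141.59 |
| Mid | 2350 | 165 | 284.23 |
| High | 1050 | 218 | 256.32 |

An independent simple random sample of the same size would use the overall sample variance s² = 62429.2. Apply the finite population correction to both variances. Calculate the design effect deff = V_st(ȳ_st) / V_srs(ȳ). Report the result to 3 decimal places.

deff ≈ 0.967

V̂(ȳ_st) = Σ W_h² (1 − n_h/N_h) s_h²/n_h, with W_h = N_h/N and N = 6000:
  stratum Low: (2600/6000)²·(1 − 187/2600)·141.59²/187 = 18.6832
  stratum Mid: (2350/6000)²·(1 − 165/2350)·284.23²/165 = 69.8349
  stratum High: (1050/6000)²·(1 − 218/1050)·256.32²/218 = 7.31339
V_st = 95.8315
V_srs = (1 − 570/6000)·62429.2/570 = 99.12
deff = V_st / V_srs = 95.8315/99.12 = 0.9668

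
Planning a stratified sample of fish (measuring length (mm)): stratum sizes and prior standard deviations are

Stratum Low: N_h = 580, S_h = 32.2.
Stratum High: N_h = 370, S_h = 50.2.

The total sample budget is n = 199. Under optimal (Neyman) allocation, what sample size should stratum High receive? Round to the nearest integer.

Neyman allocation: n_h = n · N_h S_h / Σ N_i S_i, with n = 199.
  stratum Low: N_h·S_h = 580·32.2 = 18676.00
  stratum High: N_h·S_h = 370·50.2 = 18574.00
Σ N_h S_h = 37250.00
n for stratum High = 199·18574.00/37250.00 = 99.228 → 99

99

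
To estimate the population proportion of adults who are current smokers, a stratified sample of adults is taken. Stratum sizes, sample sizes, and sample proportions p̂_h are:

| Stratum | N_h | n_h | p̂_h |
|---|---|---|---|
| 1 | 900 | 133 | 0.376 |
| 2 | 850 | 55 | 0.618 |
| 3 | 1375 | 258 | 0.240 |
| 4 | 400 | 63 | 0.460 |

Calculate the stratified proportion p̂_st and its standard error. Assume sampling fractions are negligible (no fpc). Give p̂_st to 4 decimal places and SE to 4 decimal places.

N = 3525; stratum weights W_h = N_h/N.
p̂_st = Σ W_h p̂_h = (900·0.376 + 850·0.618 + 1375·0.240 + 400·0.460)/3525 = 0.39084
V̂(p̂_st) = Σ W_h² p̂_h(1−p̂_h)/(n_h−1):
  stratum 1: (900/3525)²·0.376·0.624/132 = 0.000115868
  stratum 2: (850/3525)²·0.618·0.382/54 = 0.000254201
  stratum 3: (1375/3525)²·0.240·0.760/257 = 0.000107989
  stratum 4: (400/3525)²·0.460·0.540/62 = 5.15895e-05
V̂(p̂_st) = 0.000529648; SE = √V̂ = 0.0230141

p̂_st ≈ 0.3908, SE ≈ 0.0230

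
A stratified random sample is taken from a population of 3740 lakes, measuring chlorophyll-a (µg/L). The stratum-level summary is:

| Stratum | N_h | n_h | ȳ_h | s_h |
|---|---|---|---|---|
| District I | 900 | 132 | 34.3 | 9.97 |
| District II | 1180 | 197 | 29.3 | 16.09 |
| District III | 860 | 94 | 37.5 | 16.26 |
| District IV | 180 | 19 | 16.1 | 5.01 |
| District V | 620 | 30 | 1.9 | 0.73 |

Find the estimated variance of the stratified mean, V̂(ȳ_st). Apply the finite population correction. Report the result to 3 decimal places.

V̂(ȳ_st) ≈ 0.282

V̂(ȳ_st) = Σ W_h² (1 − n_h/N_h) s_h²/n_h, with W_h = N_h/N and N = 3740:
  stratum District I: (900/3740)²·(1 − 132/900)·9.97²/132 = 0.0372115
  stratum District II: (1180/3740)²·(1 − 197/1180)·16.09²/197 = 0.108978
  stratum District III: (860/3740)²·(1 − 94/860)·16.26²/94 = 0.132464
  stratum District IV: (180/3740)²·(1 − 19/180)·5.01²/19 = 0.00273701
  stratum District V: (620/3740)²·(1 − 30/620)·0.73²/30 = 0.000464542
V̂(ȳ_st) = 0.281855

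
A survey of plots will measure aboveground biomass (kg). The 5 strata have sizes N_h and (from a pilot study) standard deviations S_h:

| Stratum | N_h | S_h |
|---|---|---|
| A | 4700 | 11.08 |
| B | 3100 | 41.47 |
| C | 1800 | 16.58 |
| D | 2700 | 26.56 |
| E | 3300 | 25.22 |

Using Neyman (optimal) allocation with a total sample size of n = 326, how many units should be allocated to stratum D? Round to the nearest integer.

Neyman allocation: n_h = n · N_h S_h / Σ N_i S_i, with n = 326.
  stratum A: N_h·S_h = 4700·11.08 = 52076.00
  stratum B: N_h·S_h = 3100·41.47 = 128557.00
  stratum C: N_h·S_h = 1800·16.58 = 29844.00
  stratum D: N_h·S_h = 2700·26.56 = 71712.00
  stratum E: N_h·S_h = 3300·25.22 = 83226.00
Σ N_h S_h = 365415.00
n for stratum D = 326·71712.00/365415.00 = 63.977 → 64

64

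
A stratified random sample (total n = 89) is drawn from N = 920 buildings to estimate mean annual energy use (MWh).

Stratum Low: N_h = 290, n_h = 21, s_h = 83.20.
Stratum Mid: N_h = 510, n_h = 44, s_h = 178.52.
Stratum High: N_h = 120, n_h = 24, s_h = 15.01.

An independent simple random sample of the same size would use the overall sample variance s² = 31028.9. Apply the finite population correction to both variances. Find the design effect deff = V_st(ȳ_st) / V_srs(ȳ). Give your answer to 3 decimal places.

deff ≈ 0.743

V̂(ȳ_st) = Σ W_h² (1 − n_h/N_h) s_h²/n_h, with W_h = N_h/N and N = 920:
  stratum Low: (290/920)²·(1 − 21/290)·83.20²/21 = 30.381
  stratum Mid: (510/920)²·(1 − 44/510)·178.52²/44 = 203.377
  stratum High: (120/920)²·(1 − 24/120)·15.01²/24 = 0.127769
V_st = 233.886
V_srs = (1 − 89/920)·31028.9/89 = 314.912
deff = V_st / V_srs = 233.886/314.912 = 0.7427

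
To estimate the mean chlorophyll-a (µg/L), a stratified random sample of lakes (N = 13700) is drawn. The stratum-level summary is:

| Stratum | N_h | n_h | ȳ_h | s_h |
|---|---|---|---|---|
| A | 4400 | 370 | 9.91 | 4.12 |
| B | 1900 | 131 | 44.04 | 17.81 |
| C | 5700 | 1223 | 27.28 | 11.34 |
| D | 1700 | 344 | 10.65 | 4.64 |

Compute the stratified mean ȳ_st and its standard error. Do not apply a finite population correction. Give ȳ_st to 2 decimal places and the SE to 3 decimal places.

ȳ_st = Σ W_h ȳ_h = (4400·9.91 + 1900·44.04 + 5700·27.28 + 1700·10.65)/13700 = 21.96212
V̂(ȳ_st) = Σ W_h² s_h²/n_h, with W_h = N_h/N and N = 13700:
  stratum A: (4400/13700)²·4.12²/370 = 0.00473213
  stratum B: (1900/13700)²·17.81²/131 = 0.0465718
  stratum C: (5700/13700)²·11.34²/1223 = 0.0182015
  stratum D: (1700/13700)²·4.64²/344 = 0.000963683
V̂(ȳ_st) = 0.0704691
SE(ȳ_st) = √0.0704691 = 0.26546

ȳ_st ≈ 21.96, SE ≈ 0.265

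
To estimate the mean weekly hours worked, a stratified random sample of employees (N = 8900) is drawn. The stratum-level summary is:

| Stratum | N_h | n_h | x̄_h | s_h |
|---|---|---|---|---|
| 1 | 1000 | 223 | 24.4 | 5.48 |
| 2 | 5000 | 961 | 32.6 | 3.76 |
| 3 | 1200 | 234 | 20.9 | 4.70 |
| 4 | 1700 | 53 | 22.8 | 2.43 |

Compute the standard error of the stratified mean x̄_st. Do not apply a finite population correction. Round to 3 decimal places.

V̂(x̄_st) = Σ W_h² s_h²/n_h, with W_h = N_h/N and N = 8900:
  stratum 1: (1000/8900)²·5.48²/223 = 0.00170011
  stratum 2: (5000/8900)²·3.76²/961 = 0.00464315
  stratum 3: (1200/8900)²·4.70²/234 = 0.00171618
  stratum 4: (1700/8900)²·2.43²/53 = 0.00406494
V̂(x̄_st) = 0.0121244
SE(x̄_st) = √0.0121244 = 0.110111

SE(x̄_st) ≈ 0.110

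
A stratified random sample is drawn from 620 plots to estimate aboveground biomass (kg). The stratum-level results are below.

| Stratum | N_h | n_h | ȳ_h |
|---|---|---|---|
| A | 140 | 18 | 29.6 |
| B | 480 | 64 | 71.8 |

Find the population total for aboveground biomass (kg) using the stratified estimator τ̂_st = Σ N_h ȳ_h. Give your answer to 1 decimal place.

τ̂_st ≈ 38608.0

τ̂_st = Σ N_h ȳ_h = 140·29.6 + 480·71.8 = 38608.0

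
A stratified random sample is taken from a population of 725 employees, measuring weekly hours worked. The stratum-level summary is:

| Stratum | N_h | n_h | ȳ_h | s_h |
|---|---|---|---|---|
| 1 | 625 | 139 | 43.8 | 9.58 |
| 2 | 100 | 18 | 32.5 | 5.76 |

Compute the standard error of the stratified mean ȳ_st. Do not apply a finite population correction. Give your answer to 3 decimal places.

V̂(ȳ_st) = Σ W_h² s_h²/n_h, with W_h = N_h/N and N = 725:
  stratum 1: (625/725)²·9.58²/139 = 0.490682
  stratum 2: (100/725)²·5.76²/18 = 0.0350668
V̂(ȳ_st) = 0.525749
SE(ȳ_st) = √0.525749 = 0.725085

SE(ȳ_st) ≈ 0.725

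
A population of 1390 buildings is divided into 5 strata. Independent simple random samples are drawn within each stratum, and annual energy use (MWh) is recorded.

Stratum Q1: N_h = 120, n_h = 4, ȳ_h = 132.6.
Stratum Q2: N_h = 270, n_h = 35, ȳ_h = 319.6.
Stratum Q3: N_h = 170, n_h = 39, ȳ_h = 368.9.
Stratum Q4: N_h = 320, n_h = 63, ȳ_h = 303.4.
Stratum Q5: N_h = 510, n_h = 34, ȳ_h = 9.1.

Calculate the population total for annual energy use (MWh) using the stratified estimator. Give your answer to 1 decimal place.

τ̂_st ≈ 266646.0

τ̂_st = Σ N_h ȳ_h = 120·132.6 + 270·319.6 + 170·368.9 + 320·303.4 + 510·9.1 = 266646.0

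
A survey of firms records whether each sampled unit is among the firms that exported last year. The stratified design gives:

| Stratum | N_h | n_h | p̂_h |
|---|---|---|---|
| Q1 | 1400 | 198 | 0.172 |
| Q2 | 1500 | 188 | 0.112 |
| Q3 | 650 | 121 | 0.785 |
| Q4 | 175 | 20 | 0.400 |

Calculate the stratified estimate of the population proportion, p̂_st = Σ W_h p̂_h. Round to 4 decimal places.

N = 3725; stratum weights W_h = N_h/N.
p̂_st = Σ W_h p̂_h = (1400·0.172 + 1500·0.112 + 650·0.785 + 175·0.400)/3725 = 0.26552

p̂_st ≈ 0.2655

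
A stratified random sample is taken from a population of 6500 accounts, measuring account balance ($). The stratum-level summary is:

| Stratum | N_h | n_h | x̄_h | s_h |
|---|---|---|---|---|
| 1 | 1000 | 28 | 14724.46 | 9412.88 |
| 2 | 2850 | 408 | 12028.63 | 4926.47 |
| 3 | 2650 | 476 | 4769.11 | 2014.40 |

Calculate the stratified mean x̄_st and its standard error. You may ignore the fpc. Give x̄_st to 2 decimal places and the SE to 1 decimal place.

x̄_st ≈ 9483.72, SE ≈ 296.2

x̄_st = Σ W_h x̄_h = (1000·14724.46 + 2850·12028.63 + 2650·4769.11)/6500 = 9483.72262
V̂(x̄_st) = Σ W_h² s_h²/n_h, with W_h = N_h/N and N = 6500:
  stratum 1: (1000/6500)²·9412.88²/28 = 74896.3
  stratum 2: (2850/6500)²·4926.47²/408 = 11436
  stratum 3: (2650/6500)²·2014.40²/476 = 1416.93
V̂(x̄_st) = 87749.2
SE(x̄_st) = √87749.2 = 296.225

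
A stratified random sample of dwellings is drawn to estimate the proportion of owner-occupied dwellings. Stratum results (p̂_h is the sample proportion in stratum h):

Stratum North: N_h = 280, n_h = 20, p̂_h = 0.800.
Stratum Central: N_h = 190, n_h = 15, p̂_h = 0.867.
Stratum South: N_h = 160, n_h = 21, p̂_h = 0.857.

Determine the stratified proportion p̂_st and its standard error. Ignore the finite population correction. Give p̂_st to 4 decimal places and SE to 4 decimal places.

N = 630; stratum weights W_h = N_h/N.
p̂_st = Σ W_h p̂_h = (280·0.800 + 190·0.867 + 160·0.857)/630 = 0.83468
V̂(p̂_st) = Σ W_h² p̂_h(1−p̂_h)/(n_h−1):
  stratum North: (280/630)²·0.800·0.200/19 = 0.00166342
  stratum Central: (190/630)²·0.867·0.133/14 = 0.00074915
  stratum South: (160/630)²·0.857·0.143/20 = 0.000395226
V̂(p̂_st) = 0.00280779; SE = √V̂ = 0.0529886

p̂_st ≈ 0.8347, SE ≈ 0.0530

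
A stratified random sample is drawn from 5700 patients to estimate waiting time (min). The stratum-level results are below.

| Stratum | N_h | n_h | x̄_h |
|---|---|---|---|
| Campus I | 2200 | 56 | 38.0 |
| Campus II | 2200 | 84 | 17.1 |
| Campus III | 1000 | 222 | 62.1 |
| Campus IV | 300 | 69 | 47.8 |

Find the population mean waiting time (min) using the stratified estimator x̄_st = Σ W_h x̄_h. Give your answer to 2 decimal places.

x̄_st ≈ 34.68

N = Σ N_h = 5700. Stratum weights W_h = N_h/N.
x̄_st = (2200·38.0 + 2200·17.1 + 1000·62.1 + 300·47.8) / 5700 = 34.6772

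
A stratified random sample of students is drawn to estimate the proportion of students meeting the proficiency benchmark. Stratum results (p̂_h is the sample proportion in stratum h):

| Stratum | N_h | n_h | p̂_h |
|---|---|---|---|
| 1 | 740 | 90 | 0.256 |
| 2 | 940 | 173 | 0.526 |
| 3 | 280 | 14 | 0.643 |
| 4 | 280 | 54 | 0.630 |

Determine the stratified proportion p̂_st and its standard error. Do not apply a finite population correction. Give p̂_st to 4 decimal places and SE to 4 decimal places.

p̂_st ≈ 0.4644, SE ≈ 0.0289

N = 2240; stratum weights W_h = N_h/N.
p̂_st = Σ W_h p̂_h = (740·0.256 + 940·0.526 + 280·0.643 + 280·0.630)/2240 = 0.46443
V̂(p̂_st) = Σ W_h² p̂_h(1−p̂_h)/(n_h−1):
  stratum 1: (740/2240)²·0.256·0.744/89 = 0.000233556
  stratum 2: (940/2240)²·0.526·0.474/172 = 0.000255267
  stratum 3: (280/2240)²·0.643·0.357/13 = 0.000275903
  stratum 4: (280/2240)²·0.630·0.370/53 = 6.87205e-05
V̂(p̂_st) = 0.000833446; SE = √V̂ = 0.0288695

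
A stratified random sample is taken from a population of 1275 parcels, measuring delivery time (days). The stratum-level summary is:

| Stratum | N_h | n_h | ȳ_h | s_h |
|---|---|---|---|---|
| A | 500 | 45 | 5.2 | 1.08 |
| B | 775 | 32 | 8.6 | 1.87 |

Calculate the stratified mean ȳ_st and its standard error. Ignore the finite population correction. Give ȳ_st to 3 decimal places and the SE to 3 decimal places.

ȳ_st = Σ W_h ȳ_h = (500·5.2 + 775·8.6)/1275 = 7.26667
V̂(ȳ_st) = Σ W_h² s_h²/n_h, with W_h = N_h/N and N = 1275:
  stratum A: (500/1275)²·1.08²/45 = 0.00398616
  stratum B: (775/1275)²·1.87²/32 = 0.0403753
V̂(ȳ_st) = 0.0443615
SE(ȳ_st) = √0.0443615 = 0.210622

ȳ_st ≈ 7.267, SE ≈ 0.211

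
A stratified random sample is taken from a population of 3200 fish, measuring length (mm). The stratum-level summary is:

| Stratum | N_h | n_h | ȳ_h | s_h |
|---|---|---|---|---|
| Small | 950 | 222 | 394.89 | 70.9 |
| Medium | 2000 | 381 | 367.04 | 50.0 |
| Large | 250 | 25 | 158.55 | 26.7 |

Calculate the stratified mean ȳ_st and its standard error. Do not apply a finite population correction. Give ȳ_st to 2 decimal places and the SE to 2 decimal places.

ȳ_st = Σ W_h ȳ_h = (950·394.89 + 2000·367.04 + 250·158.55)/3200 = 359.01969
V̂(ȳ_st) = Σ W_h² s_h²/n_h, with W_h = N_h/N and N = 3200:
  stratum Small: (950/3200)²·70.9²/222 = 1.99566
  stratum Medium: (2000/3200)²·50.0²/381 = 2.56316
  stratum Large: (250/3200)²·26.7²/25 = 0.174045
V̂(ȳ_st) = 4.73286
SE(ȳ_st) = √4.73286 = 2.17551

ȳ_st ≈ 359.02, SE ≈ 2.18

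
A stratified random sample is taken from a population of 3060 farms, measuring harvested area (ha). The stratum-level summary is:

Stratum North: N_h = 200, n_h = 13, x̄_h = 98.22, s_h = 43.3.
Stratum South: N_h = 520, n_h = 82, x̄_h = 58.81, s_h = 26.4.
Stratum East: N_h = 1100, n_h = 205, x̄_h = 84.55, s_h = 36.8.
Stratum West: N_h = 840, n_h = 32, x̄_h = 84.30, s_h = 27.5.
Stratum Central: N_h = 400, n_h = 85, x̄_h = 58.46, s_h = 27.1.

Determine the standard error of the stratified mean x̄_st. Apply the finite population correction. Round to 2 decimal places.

V̂(x̄_st) = Σ W_h² (1 − n_h/N_h) s_h²/n_h, with W_h = N_h/N and N = 3060:
  stratum North: (200/3060)²·(1 − 13/200)·43.3²/13 = 0.576051
  stratum South: (520/3060)²·(1 − 82/520)·26.4²/82 = 0.206742
  stratum East: (1100/3060)²·(1 − 205/1100)·36.8²/205 = 0.694568
  stratum West: (840/3060)²·(1 − 32/840)·27.5²/32 = 1.71302
  stratum Central: (400/3060)²·(1 − 85/400)·27.1²/85 = 0.116265
V̂(x̄_st) = 3.30665
SE(x̄_st) = √3.30665 = 1.81842

SE(x̄_st) ≈ 1.82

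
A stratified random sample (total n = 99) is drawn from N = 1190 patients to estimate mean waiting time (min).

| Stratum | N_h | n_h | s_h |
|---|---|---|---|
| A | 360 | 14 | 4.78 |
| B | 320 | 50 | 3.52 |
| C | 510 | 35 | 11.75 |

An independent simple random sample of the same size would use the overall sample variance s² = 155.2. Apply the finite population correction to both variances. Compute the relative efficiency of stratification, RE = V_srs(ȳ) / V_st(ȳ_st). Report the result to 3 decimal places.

RE ≈ 1.724

V̂(ȳ_st) = Σ W_h² (1 − n_h/N_h) s_h²/n_h, with W_h = N_h/N and N = 1190:
  stratum A: (360/1190)²·(1 − 14/360)·4.78²/14 = 0.143553
  stratum B: (320/1190)²·(1 − 50/320)·3.52²/50 = 0.0151194
  stratum C: (510/1190)²·(1 − 35/510)·11.75²/35 = 0.674804
V_st = 0.833476
V_srs = (1 − 99/1190)·155.2/99 = 1.43726
Relative efficiency = V_srs / V_st = 1.43726/0.833476 = 1.7244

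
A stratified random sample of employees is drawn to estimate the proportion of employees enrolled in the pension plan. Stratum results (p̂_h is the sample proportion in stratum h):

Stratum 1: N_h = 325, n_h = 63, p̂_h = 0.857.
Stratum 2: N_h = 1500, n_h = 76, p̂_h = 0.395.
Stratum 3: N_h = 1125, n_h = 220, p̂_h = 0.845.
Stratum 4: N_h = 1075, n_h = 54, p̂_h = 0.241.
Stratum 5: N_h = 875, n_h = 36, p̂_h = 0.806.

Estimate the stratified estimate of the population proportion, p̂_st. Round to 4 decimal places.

p̂_st ≈ 0.5686

N = 4900; stratum weights W_h = N_h/N.
p̂_st = Σ W_h p̂_h = (325·0.857 + 1500·0.395 + 1125·0.845 + 1075·0.241 + 875·0.806)/4900 = 0.56857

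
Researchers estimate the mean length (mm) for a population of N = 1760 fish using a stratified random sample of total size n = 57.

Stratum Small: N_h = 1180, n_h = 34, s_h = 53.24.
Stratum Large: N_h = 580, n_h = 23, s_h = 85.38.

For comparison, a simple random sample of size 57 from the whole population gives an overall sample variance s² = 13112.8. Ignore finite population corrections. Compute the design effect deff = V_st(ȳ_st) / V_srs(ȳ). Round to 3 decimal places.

deff ≈ 0.313

V̂(ȳ_st) = Σ W_h² s_h²/n_h, with W_h = N_h/N and N = 1760:
  stratum Small: (1180/1760)²·53.24²/34 = 37.4745
  stratum Large: (580/1760)²·85.38²/23 = 34.4203
V_st = 71.8948
V_srs = s²/n = 13112.8/57 = 230.049
deff = V_st / V_srs = 71.8948/230.049 = 0.3125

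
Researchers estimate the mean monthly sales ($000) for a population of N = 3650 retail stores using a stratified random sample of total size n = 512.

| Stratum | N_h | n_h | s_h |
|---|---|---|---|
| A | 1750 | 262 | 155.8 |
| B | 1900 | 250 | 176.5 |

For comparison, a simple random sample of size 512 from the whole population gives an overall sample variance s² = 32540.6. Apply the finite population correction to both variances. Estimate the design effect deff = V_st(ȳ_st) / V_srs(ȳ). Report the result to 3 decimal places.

V̂(ȳ_st) = Σ W_h² (1 − n_h/N_h) s_h²/n_h, with W_h = N_h/N and N = 3650:
  stratum A: (1750/3650)²·(1 − 262/1750)·155.8²/262 = 18.1088
  stratum B: (1900/3650)²·(1 − 250/1900)·176.5²/250 = 29.3225
V_st = 47.4313
V_srs = (1 − 512/3650)·32540.6/512 = 54.6406
deff = V_st / V_srs = 47.4313/54.6406 = 0.8681

deff ≈ 0.868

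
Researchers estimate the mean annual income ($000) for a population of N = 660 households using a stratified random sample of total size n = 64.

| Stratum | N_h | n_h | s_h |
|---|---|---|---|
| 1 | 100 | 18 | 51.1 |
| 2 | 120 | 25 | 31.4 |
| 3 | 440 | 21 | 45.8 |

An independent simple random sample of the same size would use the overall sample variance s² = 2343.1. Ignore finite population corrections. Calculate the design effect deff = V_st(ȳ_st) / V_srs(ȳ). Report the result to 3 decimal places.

deff ≈ 1.339

V̂(ȳ_st) = Σ W_h² s_h²/n_h, with W_h = N_h/N and N = 660:
  stratum 1: (100/660)²·51.1²/18 = 3.33029
  stratum 2: (120/660)²·31.4²/25 = 1.30375
  stratum 3: (440/660)²·45.8²/21 = 44.3945
V_st = 49.0285
V_srs = s²/n = 2343.1/64 = 36.6109
deff = V_st / V_srs = 49.0285/36.6109 = 1.3392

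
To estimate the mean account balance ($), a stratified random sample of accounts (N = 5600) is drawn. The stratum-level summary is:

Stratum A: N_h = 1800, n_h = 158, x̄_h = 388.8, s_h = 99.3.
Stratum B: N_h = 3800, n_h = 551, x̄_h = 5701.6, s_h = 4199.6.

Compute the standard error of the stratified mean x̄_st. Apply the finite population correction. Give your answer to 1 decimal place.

V̂(x̄_st) = Σ W_h² (1 − n_h/N_h) s_h²/n_h, with W_h = N_h/N and N = 5600:
  stratum A: (1800/5600)²·(1 − 158/1800)·99.3²/158 = 5.88181
  stratum B: (3800/5600)²·(1 − 551/3800)·4199.6²/551 = 12601.5
V̂(x̄_st) = 12607.4
SE(x̄_st) = √12607.4 = 112.283

SE(x̄_st) ≈ 112.3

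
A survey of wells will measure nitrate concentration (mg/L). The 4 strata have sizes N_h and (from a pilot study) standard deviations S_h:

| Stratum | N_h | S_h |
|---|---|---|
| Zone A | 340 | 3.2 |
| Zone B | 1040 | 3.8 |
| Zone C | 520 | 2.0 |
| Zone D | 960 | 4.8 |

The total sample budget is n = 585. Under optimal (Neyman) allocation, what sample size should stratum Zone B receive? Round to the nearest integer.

216

Neyman allocation: n_h = n · N_h S_h / Σ N_i S_i, with n = 585.
  stratum Zone A: N_h·S_h = 340·3.2 = 1088.00
  stratum Zone B: N_h·S_h = 1040·3.8 = 3952.00
  stratum Zone C: N_h·S_h = 520·2.0 = 1040.00
  stratum Zone D: N_h·S_h = 960·4.8 = 4608.00
Σ N_h S_h = 10688.00
n for stratum Zone B = 585·3952.00/10688.00 = 216.310 → 216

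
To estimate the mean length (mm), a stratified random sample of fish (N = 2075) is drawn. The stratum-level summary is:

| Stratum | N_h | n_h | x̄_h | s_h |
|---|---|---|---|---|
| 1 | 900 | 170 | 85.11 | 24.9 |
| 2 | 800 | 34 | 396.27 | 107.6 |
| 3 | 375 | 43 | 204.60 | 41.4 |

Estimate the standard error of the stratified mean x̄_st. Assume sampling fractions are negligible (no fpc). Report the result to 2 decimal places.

V̂(x̄_st) = Σ W_h² s_h²/n_h, with W_h = N_h/N and N = 2075:
  stratum 1: (900/2075)²·24.9²/170 = 0.686118
  stratum 2: (800/2075)²·107.6²/34 = 50.6162
  stratum 3: (375/2075)²·41.4²/43 = 1.30184
V̂(x̄_st) = 52.6041
SE(x̄_st) = √52.6041 = 7.25287

SE(x̄_st) ≈ 7.25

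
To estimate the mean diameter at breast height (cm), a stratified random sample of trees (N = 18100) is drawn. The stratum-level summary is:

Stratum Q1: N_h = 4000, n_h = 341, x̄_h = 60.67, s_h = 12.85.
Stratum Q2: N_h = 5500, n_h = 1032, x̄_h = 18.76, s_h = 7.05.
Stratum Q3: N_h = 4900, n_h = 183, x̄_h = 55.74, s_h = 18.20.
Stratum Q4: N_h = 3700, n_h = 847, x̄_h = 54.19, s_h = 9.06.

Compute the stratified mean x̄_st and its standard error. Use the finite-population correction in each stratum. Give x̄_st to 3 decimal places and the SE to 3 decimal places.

x̄_st ≈ 45.276, SE ≈ 0.395

x̄_st = Σ W_h x̄_h = (4000·60.67 + 5500·18.76 + 4900·55.74 + 3700·54.19)/18100 = 45.27564
V̂(x̄_st) = Σ W_h² (1 − n_h/N_h) s_h²/n_h, with W_h = N_h/N and N = 18100:
  stratum Q1: (4000/18100)²·(1 − 341/4000)·12.85²/341 = 0.021633
  stratum Q2: (5500/18100)²·(1 − 1032/5500)·7.05²/1032 = 0.00361258
  stratum Q3: (4900/18100)²·(1 − 183/4900)·18.20²/183 = 0.127702
  stratum Q4: (3700/18100)²·(1 − 847/3700)·9.06²/847 = 0.00312262
V̂(x̄_st) = 0.15607
SE(x̄_st) = √0.15607 = 0.395057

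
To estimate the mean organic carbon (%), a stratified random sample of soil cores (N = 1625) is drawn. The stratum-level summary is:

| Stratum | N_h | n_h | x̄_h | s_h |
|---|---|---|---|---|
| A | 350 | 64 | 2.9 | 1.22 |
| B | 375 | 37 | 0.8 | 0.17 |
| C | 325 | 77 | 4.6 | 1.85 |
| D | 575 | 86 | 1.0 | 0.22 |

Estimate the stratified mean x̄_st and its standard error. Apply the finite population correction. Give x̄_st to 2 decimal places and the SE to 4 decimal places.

x̄_st = Σ W_h x̄_h = (350·2.9 + 375·0.8 + 325·4.6 + 575·1.0)/1625 = 2.08308
V̂(x̄_st) = Σ W_h² (1 − n_h/N_h) s_h²/n_h, with W_h = N_h/N and N = 1625:
  stratum A: (350/1625)²·(1 − 64/350)·1.22²/64 = 0.000881591
  stratum B: (375/1625)²·(1 − 37/375)·0.17²/37 = 3.74919e-05
  stratum C: (325/1625)²·(1 − 77/325)·1.85²/77 = 0.00135669
  stratum D: (575/1625)²·(1 − 86/575)·0.22²/86 = 5.99262e-05
V̂(x̄_st) = 0.0023357
SE(x̄_st) = √0.0023357 = 0.0483291

x̄_st ≈ 2.08, SE ≈ 0.0483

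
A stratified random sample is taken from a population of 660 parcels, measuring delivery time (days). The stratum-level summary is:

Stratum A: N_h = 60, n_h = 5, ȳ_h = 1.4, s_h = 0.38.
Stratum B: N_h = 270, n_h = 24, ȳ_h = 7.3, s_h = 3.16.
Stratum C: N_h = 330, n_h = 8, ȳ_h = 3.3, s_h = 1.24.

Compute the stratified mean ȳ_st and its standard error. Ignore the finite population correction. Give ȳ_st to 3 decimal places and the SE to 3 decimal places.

ȳ_st = Σ W_h ȳ_h = (60·1.4 + 270·7.3 + 330·3.3)/660 = 4.76364
V̂(ȳ_st) = Σ W_h² s_h²/n_h, with W_h = N_h/N and N = 660:
  stratum A: (60/660)²·0.38²/5 = 0.000238678
  stratum B: (270/660)²·3.16²/24 = 0.069631
  stratum C: (330/660)²·1.24²/8 = 0.04805
V̂(ȳ_st) = 0.11792
SE(ȳ_st) = √0.11792 = 0.343394

ȳ_st ≈ 4.764, SE ≈ 0.343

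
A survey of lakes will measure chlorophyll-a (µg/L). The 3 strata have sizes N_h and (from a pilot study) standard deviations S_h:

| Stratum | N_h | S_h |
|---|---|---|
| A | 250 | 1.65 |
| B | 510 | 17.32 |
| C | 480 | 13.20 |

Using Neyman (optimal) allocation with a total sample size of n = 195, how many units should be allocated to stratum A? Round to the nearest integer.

5

Neyman allocation: n_h = n · N_h S_h / Σ N_i S_i, with n = 195.
  stratum A: N_h·S_h = 250·1.65 = 412.50
  stratum B: N_h·S_h = 510·17.32 = 8833.20
  stratum C: N_h·S_h = 480·13.20 = 6336.00
Σ N_h S_h = 15581.70
n for stratum A = 195·412.50/15581.70 = 5.162 → 5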